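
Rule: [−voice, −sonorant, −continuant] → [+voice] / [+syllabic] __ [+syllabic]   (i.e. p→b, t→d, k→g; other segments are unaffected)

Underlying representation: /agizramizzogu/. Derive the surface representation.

agizramizzogu

No segment of /agizramizzogu/ meets the structural description of the rule, so the form surfaces unchanged.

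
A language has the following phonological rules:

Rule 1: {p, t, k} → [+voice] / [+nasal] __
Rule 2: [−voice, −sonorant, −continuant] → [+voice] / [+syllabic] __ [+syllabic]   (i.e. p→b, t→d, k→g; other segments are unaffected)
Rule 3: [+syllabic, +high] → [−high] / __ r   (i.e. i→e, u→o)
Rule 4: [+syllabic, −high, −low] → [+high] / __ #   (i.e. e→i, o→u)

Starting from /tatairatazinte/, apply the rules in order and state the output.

Rule 1 (post-nasal voicing): /t/ is a voiceless stop immediately after the nasal /n/, so it voices to [d]. /tatairatazinte/ → tatairatazinde.
Rule 2 (intervocalic voicing): /t/ is a voiceless stop between vowels /a/ and /a/, so it voices to [d]. /t/ is a voiceless stop between vowels /a/ and /a/, so it voices to [d]. /tatairatazinde/ → tadairadazinde.
Rule 3 (pre-rhotic lowering): /i/ is a high vowel immediately before /r/, so it lowers to [e]. /tadairadazinde/ → tadaeradazinde.
Rule 4 (final vowel raising): /e/ is a mid vowel in word-final position, so it raises to [i]. /tadaeradazinde/ → tadaeradazindi.

tadaeradazindi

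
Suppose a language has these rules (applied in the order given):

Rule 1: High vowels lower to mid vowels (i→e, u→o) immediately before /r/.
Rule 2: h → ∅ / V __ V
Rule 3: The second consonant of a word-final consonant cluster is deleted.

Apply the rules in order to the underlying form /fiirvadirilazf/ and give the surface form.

Rule 1 (pre-rhotic lowering): /i/ is a high vowel immediately before /r/, so it lowers to [e]. /i/ is a high vowel immediately before /r/, so it lowers to [e]. /fiirvadirilazf/ → fiervaderilazf.
Rule 2 (intervocalic h-deletion): no segment meets the environment; /fiervaderilazf/ is unchanged.
Rule 3 (final cluster simplification): /f/ is the second consonant of a word-final cluster /zf/, so it deletes. /fiervaderilazf/ → fiervaderilaz.

fiervaderilaz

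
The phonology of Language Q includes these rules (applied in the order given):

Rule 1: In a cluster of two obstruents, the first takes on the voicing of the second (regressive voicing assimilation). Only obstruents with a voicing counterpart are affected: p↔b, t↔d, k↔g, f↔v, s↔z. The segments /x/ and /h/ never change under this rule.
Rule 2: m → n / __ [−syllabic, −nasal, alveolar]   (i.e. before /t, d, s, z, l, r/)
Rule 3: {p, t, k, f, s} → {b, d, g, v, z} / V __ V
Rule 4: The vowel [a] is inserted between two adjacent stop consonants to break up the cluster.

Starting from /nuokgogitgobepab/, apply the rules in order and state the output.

Rule 1 (regressive voicing assimilation): /k/ precedes the voiced obstruent /g/, so it voices to [g] by assimilation. /t/ precedes the voiced obstruent /g/, so it voices to [d] by assimilation. /nuokgogitgobepab/ → nuoggogidgobepab.
Rule 2 (nasal place assimilation): no segment meets the environment; /nuoggogidgobepab/ is unchanged.
Rule 3 (intervocalic voicing): /p/ is a voiceless obstruent between vowels /e/ and /a/, so it voices to [b]. /nuoggogidgobepab/ → nuoggogidgobebab.
Rule 4 (stop-cluster a-epenthesis): /g/ and /g/ form a stop–stop cluster, so [a] is inserted between them. /d/ and /g/ form a stop–stop cluster, so [a] is inserted between them. /nuoggogidgobebab/ → nuogagogidagobebab.

nuogagogidagobebab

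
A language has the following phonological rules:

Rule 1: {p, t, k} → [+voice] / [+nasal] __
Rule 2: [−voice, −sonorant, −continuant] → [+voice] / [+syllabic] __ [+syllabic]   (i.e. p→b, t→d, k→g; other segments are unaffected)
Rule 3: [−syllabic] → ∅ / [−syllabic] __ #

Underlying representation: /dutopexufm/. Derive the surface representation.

dudobexuf

Rule 1 (post-nasal voicing): no segment meets the environment; /dutopexufm/ is unchanged.
Rule 2 (intervocalic voicing): /t/ is a voiceless stop between vowels /u/ and /o/, so it voices to [d]. /p/ is a voiceless stop between vowels /o/ and /e/, so it voices to [b]. /dutopexufm/ → dudobexufm.
Rule 3 (final cluster simplification): /m/ is the second consonant of a word-final cluster /fm/, so it deletes. /dudobexufm/ → dudobexuf.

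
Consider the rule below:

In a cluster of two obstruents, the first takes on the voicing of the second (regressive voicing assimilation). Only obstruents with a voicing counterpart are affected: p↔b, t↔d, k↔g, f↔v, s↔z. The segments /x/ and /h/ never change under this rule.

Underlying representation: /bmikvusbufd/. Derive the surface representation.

bmigvuzbuvd

/k/ precedes the voiced obstruent /v/, so it voices to [g] by assimilation.
/s/ precedes the voiced obstruent /b/, so it voices to [z] by assimilation.
/f/ precedes the voiced obstruent /d/, so it voices to [v] by assimilation.
Surface form: [bmigvuzbuvd].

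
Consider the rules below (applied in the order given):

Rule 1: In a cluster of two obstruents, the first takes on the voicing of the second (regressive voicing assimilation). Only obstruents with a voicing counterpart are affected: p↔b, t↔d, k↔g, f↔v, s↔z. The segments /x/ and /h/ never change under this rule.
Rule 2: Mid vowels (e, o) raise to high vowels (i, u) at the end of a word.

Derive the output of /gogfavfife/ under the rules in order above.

Rule 1 (regressive voicing assimilation): /g/ precedes the voiceless obstruent /f/, so it devoices to [k] by assimilation. /v/ precedes the voiceless obstruent /f/, so it devoices to [f] by assimilation. /gogfavfife/ → gokfaffife.
Rule 2 (final vowel raising): /e/ is a mid vowel in word-final position, so it raises to [i]. /gokfaffife/ → gokfaffifi.

gokfaffifi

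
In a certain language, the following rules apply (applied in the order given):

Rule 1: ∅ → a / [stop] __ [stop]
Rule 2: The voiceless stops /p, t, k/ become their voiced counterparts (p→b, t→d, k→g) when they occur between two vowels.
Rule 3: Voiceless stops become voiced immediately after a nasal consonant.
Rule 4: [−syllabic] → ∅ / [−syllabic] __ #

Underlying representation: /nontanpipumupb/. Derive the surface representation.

Rule 1 (stop-cluster a-epenthesis): /p/ and /b/ form a stop–stop cluster, so [a] is inserted between them. /nontanpipumupb/ → nontanpipumupab.
Rule 2 (intervocalic voicing): /p/ is a voiceless stop between vowels /i/ and /u/, so it voices to [b]. /p/ is a voiceless stop between vowels /u/ and /a/, so it voices to [b]. /nontanpipumupab/ → nontanpibumubab.
Rule 3 (post-nasal voicing): /t/ is a voiceless stop immediately after the nasal /n/, so it voices to [d]. /p/ is a voiceless stop immediately after the nasal /n/, so it voices to [b]. /nontanpibumubab/ → nondanbibumubab.
Rule 4 (final cluster simplification): no segment meets the environment; /nondanbibumubab/ is unchanged.

nondanbibumubab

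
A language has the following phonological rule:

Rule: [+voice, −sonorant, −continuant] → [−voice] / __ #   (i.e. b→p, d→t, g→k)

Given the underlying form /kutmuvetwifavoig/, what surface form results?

kutmuvetwifavoik

/g/ is a voiced stop in word-final position, so it devoices to [k].
Surface form: [kutmuvetwifavoik].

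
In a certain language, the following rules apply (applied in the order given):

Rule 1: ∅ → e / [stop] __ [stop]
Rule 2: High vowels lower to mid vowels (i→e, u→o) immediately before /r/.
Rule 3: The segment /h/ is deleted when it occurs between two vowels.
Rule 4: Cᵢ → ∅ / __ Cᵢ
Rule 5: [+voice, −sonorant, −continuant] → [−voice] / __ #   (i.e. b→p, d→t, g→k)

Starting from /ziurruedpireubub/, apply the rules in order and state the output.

zioruedepereubup

Rule 1 (stop-cluster e-epenthesis): /d/ and /p/ form a stop–stop cluster, so [e] is inserted between them. /ziurruedpireubub/ → ziurruedepireubub.
Rule 2 (pre-rhotic lowering): /u/ is a high vowel immediately before /r/, so it lowers to [o]. /i/ is a high vowel immediately before /r/, so it lowers to [e]. /ziurruedepireubub/ → ziorruedepereubub.
Rule 3 (intervocalic h-deletion): no segment meets the environment; /ziorruedepereubub/ is unchanged.
Rule 4 (degemination): /rr/ is a geminate; the first /r/ deletes. /ziorruedepereubub/ → zioruedepereubub.
Rule 5 (final devoicing): /b/ is a voiced stop in word-final position, so it devoices to [p]. /zioruedepereubub/ → zioruedepereubup.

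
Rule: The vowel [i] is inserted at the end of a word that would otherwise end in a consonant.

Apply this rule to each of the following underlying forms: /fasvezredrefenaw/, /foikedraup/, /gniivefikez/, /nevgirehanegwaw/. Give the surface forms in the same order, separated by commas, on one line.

fasvezredrefenawi, foikedraupi, gniivefikezi, nevgirehanegwawi

/fasvezredrefenaw/: the form ends in the consonant /w/, so [i] is inserted word-finally. → [fasvezredrefenawi].
/foikedraup/: the form ends in the consonant /p/, so [i] is inserted word-finally. → [foikedraupi].
/gniivefikez/: the form ends in the consonant /z/, so [i] is inserted word-finally. → [gniivefikezi].
/nevgirehanegwaw/: the form ends in the consonant /w/, so [i] is inserted word-finally. → [nevgirehanegwawi].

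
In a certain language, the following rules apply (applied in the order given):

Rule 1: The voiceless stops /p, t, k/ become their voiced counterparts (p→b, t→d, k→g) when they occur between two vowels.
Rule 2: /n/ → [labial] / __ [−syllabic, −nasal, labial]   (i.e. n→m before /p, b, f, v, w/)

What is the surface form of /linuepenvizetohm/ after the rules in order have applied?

Rule 1 (intervocalic voicing): /p/ is a voiceless stop between vowels /e/ and /e/, so it voices to [b]. /t/ is a voiceless stop between vowels /e/ and /o/, so it voices to [d]. /linuepenvizetohm/ → linuebenvizedohm.
Rule 2 (nasal place assimilation): /n/ precedes the labial consonant /v/, so it assimilates in place to [m]. /linuebenvizedohm/ → linuebemvizedohm.

linuebemvizedohm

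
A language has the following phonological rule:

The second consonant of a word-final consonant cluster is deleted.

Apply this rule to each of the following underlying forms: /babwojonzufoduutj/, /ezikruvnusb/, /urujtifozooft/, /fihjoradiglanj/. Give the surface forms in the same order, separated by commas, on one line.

/babwojonzufoduutj/: /j/ is the second consonant of a word-final cluster /tj/, so it deletes. → [babwojonzufoduut].
/ezikruvnusb/: /b/ is the second consonant of a word-final cluster /sb/, so it deletes. → [ezikruvnus].
/urujtifozooft/: /t/ is the second consonant of a word-final cluster /ft/, so it deletes. → [urujtifozoof].
/fihjoradiglanj/: /j/ is the second consonant of a word-final cluster /nj/, so it deletes. → [fihjoradiglan].

babwojonzufoduut, ezikruvnus, urujtifozoof, fihjoradiglan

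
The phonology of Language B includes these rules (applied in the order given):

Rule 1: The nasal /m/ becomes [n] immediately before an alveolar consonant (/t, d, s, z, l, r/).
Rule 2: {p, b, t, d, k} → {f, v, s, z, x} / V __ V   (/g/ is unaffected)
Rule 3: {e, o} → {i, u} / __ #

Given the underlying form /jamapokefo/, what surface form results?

jamafoxefu

Rule 1 (nasal place assimilation): no segment meets the environment; /jamapokefo/ is unchanged.
Rule 2 (intervocalic spirantization): /p/ is a stop between vowels /a/ and /o/, so it spirantizes to the fricative [f]. /k/ is a stop between vowels /o/ and /e/, so it spirantizes to the fricative [x]. /jamapokefo/ → jamafoxefo.
Rule 3 (final vowel raising): /o/ is a mid vowel in word-final position, so it raises to [u]. /jamafoxefo/ → jamafoxefu.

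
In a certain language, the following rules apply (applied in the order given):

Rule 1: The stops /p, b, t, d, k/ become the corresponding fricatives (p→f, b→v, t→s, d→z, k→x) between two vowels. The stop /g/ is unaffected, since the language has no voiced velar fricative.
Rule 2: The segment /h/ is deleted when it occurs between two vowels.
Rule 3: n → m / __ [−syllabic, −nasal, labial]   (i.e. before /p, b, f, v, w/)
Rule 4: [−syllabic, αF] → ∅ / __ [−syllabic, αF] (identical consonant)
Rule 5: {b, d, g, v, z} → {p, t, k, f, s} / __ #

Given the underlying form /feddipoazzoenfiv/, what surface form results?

Rule 1 (intervocalic spirantization): /p/ is a stop between vowels /i/ and /o/, so it spirantizes to the fricative [f]. /feddipoazzoenfiv/ → feddifoazzoenfiv.
Rule 2 (intervocalic h-deletion): no segment meets the environment; /feddifoazzoenfiv/ is unchanged.
Rule 3 (nasal place assimilation): /n/ precedes the labial consonant /f/, so it assimilates in place to [m]. /feddifoazzoenfiv/ → feddifoazzoemfiv.
Rule 4 (degemination): /dd/ is a geminate; the first /d/ deletes. /zz/ is a geminate; the first /z/ deletes. /feddifoazzoemfiv/ → fedifoazoemfiv.
Rule 5 (final devoicing): /v/ is a voiced obstruent in word-final position, so it devoices to [f]. /fedifoazoemfiv/ → fedifoazoemfif.

fedifoazoemfif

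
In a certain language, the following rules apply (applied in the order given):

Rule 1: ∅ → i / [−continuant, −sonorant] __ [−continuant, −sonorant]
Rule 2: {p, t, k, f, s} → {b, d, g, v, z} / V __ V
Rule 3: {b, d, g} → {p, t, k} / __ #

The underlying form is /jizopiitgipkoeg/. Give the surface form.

Rule 1 (stop-cluster i-epenthesis): /t/ and /g/ form a stop–stop cluster, so [i] is inserted between them. /p/ and /k/ form a stop–stop cluster, so [i] is inserted between them. /jizopiitgipkoeg/ → jizopiitigipikoeg.
Rule 2 (intervocalic voicing): /p/ is a voiceless obstruent between vowels /o/ and /i/, so it voices to [b]. /t/ is a voiceless obstruent between vowels /i/ and /i/, so it voices to [d]. /p/ is a voiceless obstruent between vowels /i/ and /i/, so it voices to [b]. /k/ is a voiceless obstruent between vowels /i/ and /o/, so it voices to [g]. /jizopiitigipikoeg/ → jizobiidigibigoeg.
Rule 3 (final devoicing): /g/ is a voiced stop in word-final position, so it devoices to [k]. /jizobiidigibigoeg/ → jizobiidigibigoek.

jizobiidigibigoek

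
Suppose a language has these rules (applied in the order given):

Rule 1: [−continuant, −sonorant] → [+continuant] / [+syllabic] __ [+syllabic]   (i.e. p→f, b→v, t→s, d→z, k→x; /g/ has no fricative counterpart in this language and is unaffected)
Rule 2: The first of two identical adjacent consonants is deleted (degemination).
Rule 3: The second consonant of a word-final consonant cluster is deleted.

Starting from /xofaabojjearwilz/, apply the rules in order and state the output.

Rule 1 (intervocalic spirantization): /b/ is a stop between vowels /a/ and /o/, so it spirantizes to the fricative [v]. /xofaabojjearwilz/ → xofaavojjearwilz.
Rule 2 (degemination): /jj/ is a geminate; the first /j/ deletes. /xofaavojjearwilz/ → xofaavojearwilz.
Rule 3 (final cluster simplification): /z/ is the second consonant of a word-final cluster /lz/, so it deletes. /xofaavojearwilz/ → xofaavojearwil.

xofaavojearwil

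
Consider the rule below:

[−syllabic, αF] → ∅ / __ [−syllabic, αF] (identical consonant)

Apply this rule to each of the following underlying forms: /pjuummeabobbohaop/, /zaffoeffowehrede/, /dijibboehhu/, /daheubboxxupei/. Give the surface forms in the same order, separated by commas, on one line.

pjuumeabobohaop, zafoefowehrede, dijiboehu, daheuboxupei

/pjuummeabobbohaop/: /mm/ is a geminate; the first /m/ deletes. /bb/ is a geminate; the first /b/ deletes. → [pjuumeabobohaop].
/zaffoeffowehrede/: /ff/ is a geminate; the first /f/ deletes. /ff/ is a geminate; the first /f/ deletes. → [zafoefowehrede].
/dijibboehhu/: /bb/ is a geminate; the first /b/ deletes. /hh/ is a geminate; the first /h/ deletes. → [dijiboehu].
/daheubboxxupei/: /bb/ is a geminate; the first /b/ deletes. /xx/ is a geminate; the first /x/ deletes. → [daheuboxupei].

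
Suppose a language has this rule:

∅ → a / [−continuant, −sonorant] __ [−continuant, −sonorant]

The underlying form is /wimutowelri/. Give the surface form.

No segment of /wimutowelri/ meets the structural description of the rule, so the form surfaces unchanged.

wimutowelri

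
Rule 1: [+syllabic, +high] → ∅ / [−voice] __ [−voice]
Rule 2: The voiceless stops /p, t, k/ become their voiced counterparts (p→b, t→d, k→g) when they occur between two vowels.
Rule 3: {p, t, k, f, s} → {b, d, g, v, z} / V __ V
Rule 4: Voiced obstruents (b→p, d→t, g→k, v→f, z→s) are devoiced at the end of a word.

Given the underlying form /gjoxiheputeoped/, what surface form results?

gjoxhepteobet

Rule 1 (high vowel syncope): /i/ is a high vowel flanked by voiceless consonants /x/ and /h/, so it deletes. /u/ is a high vowel flanked by voiceless consonants /p/ and /t/, so it deletes. /gjoxiheputeoped/ → gjoxhepteoped.
Rule 2 (intervocalic voicing): /p/ is a voiceless stop between vowels /o/ and /e/, so it voices to [b]. /gjoxhepteoped/ → gjoxhepteobed.
Rule 3 (intervocalic voicing): no segment meets the environment; /gjoxhepteobed/ is unchanged.
Rule 4 (final devoicing): /d/ is a voiced obstruent in word-final position, so it devoices to [t]. /gjoxhepteobed/ → gjoxhepteobet.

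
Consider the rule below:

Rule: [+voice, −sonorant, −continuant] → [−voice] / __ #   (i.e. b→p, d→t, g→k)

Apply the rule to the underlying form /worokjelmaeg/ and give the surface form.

worokjelmaek

/g/ is a voiced stop in word-final position, so it devoices to [k].
Surface form: [worokjelmaek].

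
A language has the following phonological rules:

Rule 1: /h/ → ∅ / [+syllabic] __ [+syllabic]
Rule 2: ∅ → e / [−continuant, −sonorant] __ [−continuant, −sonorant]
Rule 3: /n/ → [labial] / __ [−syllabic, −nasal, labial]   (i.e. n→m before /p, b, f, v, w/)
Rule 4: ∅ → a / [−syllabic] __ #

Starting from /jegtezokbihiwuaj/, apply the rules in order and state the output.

jegetezokebiiwuaja

Rule 1 (intervocalic h-deletion): /h/ occurs between vowels /i/ and /i/, so it deletes. /jegtezokbihiwuaj/ → jegtezokbiiwuaj.
Rule 2 (stop-cluster e-epenthesis): /g/ and /t/ form a stop–stop cluster, so [e] is inserted between them. /k/ and /b/ form a stop–stop cluster, so [e] is inserted between them. /jegtezokbiiwuaj/ → jegetezokebiiwuaj.
Rule 3 (nasal place assimilation): no segment meets the environment; /jegetezokebiiwuaj/ is unchanged.
Rule 4 (final a-epenthesis): the form ends in the consonant /j/, so [a] is inserted word-finally. /jegetezokebiiwuaj/ → jegetezokebiiwuaja.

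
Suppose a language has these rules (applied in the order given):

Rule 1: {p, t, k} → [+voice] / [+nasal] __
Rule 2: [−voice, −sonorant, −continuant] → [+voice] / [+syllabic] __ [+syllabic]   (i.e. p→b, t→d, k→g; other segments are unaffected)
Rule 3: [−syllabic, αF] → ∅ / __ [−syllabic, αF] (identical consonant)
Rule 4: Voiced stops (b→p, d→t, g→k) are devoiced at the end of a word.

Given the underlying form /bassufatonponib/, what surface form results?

Rule 1 (post-nasal voicing): /p/ is a voiceless stop immediately after the nasal /n/, so it voices to [b]. /bassufatonponib/ → bassufatonbonib.
Rule 2 (intervocalic voicing): /t/ is a voiceless stop between vowels /a/ and /o/, so it voices to [d]. /bassufatonbonib/ → bassufadonbonib.
Rule 3 (degemination): /ss/ is a geminate; the first /s/ deletes. /bassufadonbonib/ → basufadonbonib.
Rule 4 (final devoicing): /b/ is a voiced stop in word-final position, so it devoices to [p]. /basufadonbonib/ → basufadonbonip.

basufadonbonip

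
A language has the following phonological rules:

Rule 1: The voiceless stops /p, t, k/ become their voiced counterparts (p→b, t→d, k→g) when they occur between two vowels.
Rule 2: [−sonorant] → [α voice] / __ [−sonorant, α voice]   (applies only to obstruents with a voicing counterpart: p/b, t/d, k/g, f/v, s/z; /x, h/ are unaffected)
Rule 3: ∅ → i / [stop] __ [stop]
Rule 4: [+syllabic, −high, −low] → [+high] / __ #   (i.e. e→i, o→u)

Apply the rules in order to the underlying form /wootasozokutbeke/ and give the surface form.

woodasozogudibegi

Rule 1 (intervocalic voicing): /t/ is a voiceless stop between vowels /o/ and /a/, so it voices to [d]. /k/ is a voiceless stop between vowels /o/ and /u/, so it voices to [g]. /k/ is a voiceless stop between vowels /e/ and /e/, so it voices to [g]. /wootasozokutbeke/ → woodasozogutbege.
Rule 2 (regressive voicing assimilation): /t/ precedes the voiced obstruent /b/, so it voices to [d] by assimilation. /woodasozogutbege/ → woodasozogudbege.
Rule 3 (stop-cluster i-epenthesis): /d/ and /b/ form a stop–stop cluster, so [i] is inserted between them. /woodasozogudbege/ → woodasozogudibege.
Rule 4 (final vowel raising): /e/ is a mid vowel in word-final position, so it raises to [i]. /woodasozogudibege/ → woodasozogudibegi.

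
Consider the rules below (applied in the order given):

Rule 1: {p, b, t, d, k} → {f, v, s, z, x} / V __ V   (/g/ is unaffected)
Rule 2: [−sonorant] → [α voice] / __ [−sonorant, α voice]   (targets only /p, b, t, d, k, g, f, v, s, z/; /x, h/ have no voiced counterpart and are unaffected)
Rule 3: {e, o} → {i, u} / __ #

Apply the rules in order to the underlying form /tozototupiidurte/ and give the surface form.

Rule 1 (intervocalic spirantization): /t/ is a stop between vowels /o/ and /o/, so it spirantizes to the fricative [s]. /t/ is a stop between vowels /o/ and /u/, so it spirantizes to the fricative [s]. /p/ is a stop between vowels /u/ and /i/, so it spirantizes to the fricative [f]. /d/ is a stop between vowels /i/ and /u/, so it spirantizes to the fricative [z]. /tozototupiidurte/ → tozososufiizurte.
Rule 2 (regressive voicing assimilation): no segment meets the environment; /tozososufiizurte/ is unchanged.
Rule 3 (final vowel raising): /e/ is a mid vowel in word-final position, so it raises to [i]. /tozososufiizurte/ → tozososufiizurti.

tozososufiizurti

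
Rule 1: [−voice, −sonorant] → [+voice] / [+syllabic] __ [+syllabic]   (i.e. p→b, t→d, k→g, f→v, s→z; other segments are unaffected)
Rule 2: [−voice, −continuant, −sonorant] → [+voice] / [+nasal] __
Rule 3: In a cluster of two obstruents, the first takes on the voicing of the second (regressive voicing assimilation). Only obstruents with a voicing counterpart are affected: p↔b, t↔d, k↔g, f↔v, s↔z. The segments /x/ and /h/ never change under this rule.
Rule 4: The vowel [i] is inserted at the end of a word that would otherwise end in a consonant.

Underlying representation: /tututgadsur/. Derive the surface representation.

Rule 1 (intervocalic voicing): /t/ is a voiceless obstruent between vowels /u/ and /u/, so it voices to [d]. /tututgadsur/ → tudutgadsur.
Rule 2 (post-nasal voicing): no segment meets the environment; /tudutgadsur/ is unchanged.
Rule 3 (regressive voicing assimilation): /t/ precedes the voiced obstruent /g/, so it voices to [d] by assimilation. /d/ precedes the voiceless obstruent /s/, so it devoices to [t] by assimilation. /tudutgadsur/ → tududgatsur.
Rule 4 (final i-epenthesis): the form ends in the consonant /r/, so [i] is inserted word-finally. /tududgatsur/ → tududgatsuri.

tududgatsuri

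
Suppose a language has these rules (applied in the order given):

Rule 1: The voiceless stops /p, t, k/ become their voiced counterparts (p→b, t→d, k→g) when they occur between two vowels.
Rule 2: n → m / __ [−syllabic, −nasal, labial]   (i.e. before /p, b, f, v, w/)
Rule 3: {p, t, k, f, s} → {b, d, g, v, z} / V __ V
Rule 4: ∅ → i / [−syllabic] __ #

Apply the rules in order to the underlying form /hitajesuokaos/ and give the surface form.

hidajezuogaosi

Rule 1 (intervocalic voicing): /t/ is a voiceless stop between vowels /i/ and /a/, so it voices to [d]. /k/ is a voiceless stop between vowels /o/ and /a/, so it voices to [g]. /hitajesuokaos/ → hidajesuogaos.
Rule 2 (nasal place assimilation): no segment meets the environment; /hidajesuogaos/ is unchanged.
Rule 3 (intervocalic voicing): /s/ is a voiceless obstruent between vowels /e/ and /u/, so it voices to [z]. /hidajesuogaos/ → hidajezuogaos.
Rule 4 (final i-epenthesis): the form ends in the consonant /s/, so [i] is inserted word-finally. /hidajezuogaos/ → hidajezuogaosi.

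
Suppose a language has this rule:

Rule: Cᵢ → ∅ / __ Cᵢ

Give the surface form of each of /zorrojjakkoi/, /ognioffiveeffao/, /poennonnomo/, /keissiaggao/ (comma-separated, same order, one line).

zorojakoi, ogniofiveefao, poenonomo, keisiagao

/zorrojjakkoi/: /rr/ is a geminate; the first /r/ deletes. /jj/ is a geminate; the first /j/ deletes. /kk/ is a geminate; the first /k/ deletes. → [zorojakoi].
/ognioffiveeffao/: /ff/ is a geminate; the first /f/ deletes. /ff/ is a geminate; the first /f/ deletes. → [ogniofiveefao].
/poennonnomo/: /nn/ is a geminate; the first /n/ deletes. /nn/ is a geminate; the first /n/ deletes. → [poenonomo].
/keissiaggao/: /ss/ is a geminate; the first /s/ deletes. /gg/ is a geminate; the first /g/ deletes. → [keisiagao].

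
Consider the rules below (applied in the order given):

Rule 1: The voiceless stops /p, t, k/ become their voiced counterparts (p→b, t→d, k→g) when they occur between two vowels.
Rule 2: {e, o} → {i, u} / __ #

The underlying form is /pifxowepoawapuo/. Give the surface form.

Rule 1 (intervocalic voicing): /p/ is a voiceless stop between vowels /e/ and /o/, so it voices to [b]. /p/ is a voiceless stop between vowels /a/ and /u/, so it voices to [b]. /pifxowepoawapuo/ → pifxoweboawabuo.
Rule 2 (final vowel raising): /o/ is a mid vowel in word-final position, so it raises to [u]. /pifxoweboawabuo/ → pifxoweboawabuu.

pifxoweboawabuu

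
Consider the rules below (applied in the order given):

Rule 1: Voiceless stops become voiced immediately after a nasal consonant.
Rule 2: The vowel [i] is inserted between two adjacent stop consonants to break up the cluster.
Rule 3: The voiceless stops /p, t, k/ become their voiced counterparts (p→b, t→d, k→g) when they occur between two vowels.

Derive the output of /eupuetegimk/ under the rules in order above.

Rule 1 (post-nasal voicing): /k/ is a voiceless stop immediately after the nasal /m/, so it voices to [g]. /eupuetegimk/ → eupuetegimg.
Rule 2 (stop-cluster i-epenthesis): no segment meets the environment; /eupuetegimg/ is unchanged.
Rule 3 (intervocalic voicing): /p/ is a voiceless stop between vowels /u/ and /u/, so it voices to [b]. /t/ is a voiceless stop between vowels /e/ and /e/, so it voices to [d]. /eupuetegimg/ → eubuedegimg.

eubuedegimg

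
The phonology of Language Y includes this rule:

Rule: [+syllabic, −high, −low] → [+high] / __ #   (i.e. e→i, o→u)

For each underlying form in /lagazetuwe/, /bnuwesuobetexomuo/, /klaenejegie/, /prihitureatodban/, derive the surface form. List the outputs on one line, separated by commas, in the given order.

/lagazetuwe/: /e/ is a mid vowel in word-final position, so it raises to [i]. → [lagazetuwi].
/bnuwesuobetexomuo/: /o/ is a mid vowel in word-final position, so it raises to [u]. → [bnuwesuobetexomuu].
/klaenejegie/: /e/ is a mid vowel in word-final position, so it raises to [i]. → [klaenejegii].
/prihitureatodban/: the rule's environment is not met; surfaces unchanged as [prihitureatodban].

lagazetuwi, bnuwesuobetexomuu, klaenejegii, prihitureatodban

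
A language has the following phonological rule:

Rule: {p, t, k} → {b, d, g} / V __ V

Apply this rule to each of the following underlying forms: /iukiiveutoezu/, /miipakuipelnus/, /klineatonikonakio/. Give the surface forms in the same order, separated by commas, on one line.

/iukiiveutoezu/: /k/ is a voiceless stop between vowels /u/ and /i/, so it voices to [g]. /t/ is a voiceless stop between vowels /u/ and /o/, so it voices to [d]. → [iugiiveudoezu].
/miipakuipelnus/: /p/ is a voiceless stop between vowels /i/ and /a/, so it voices to [b]. /k/ is a voiceless stop between vowels /a/ and /u/, so it voices to [g]. /p/ is a voiceless stop between vowels /i/ and /e/, so it voices to [b]. → [miibaguibelnus].
/klineatonikonakio/: /t/ is a voiceless stop between vowels /a/ and /o/, so it voices to [d]. /k/ is a voiceless stop between vowels /i/ and /o/, so it voices to [g]. /k/ is a voiceless stop between vowels /a/ and /i/, so it voices to [g]. → [klineadonigonagio].

iugiiveudoezu, miibaguibelnus, klineadonigonagio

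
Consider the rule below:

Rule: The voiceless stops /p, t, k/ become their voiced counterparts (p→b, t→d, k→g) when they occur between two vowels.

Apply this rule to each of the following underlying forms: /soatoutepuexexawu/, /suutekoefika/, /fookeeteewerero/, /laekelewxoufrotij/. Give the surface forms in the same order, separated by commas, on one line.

soadoudebuexexawu, suudegoefiga, foogeedeewerero, laegelewxoufrodij

/soatoutepuexexawu/: /t/ is a voiceless stop between vowels /a/ and /o/, so it voices to [d]. /t/ is a voiceless stop between vowels /u/ and /e/, so it voices to [d]. /p/ is a voiceless stop between vowels /e/ and /u/, so it voices to [b]. → [soadoudebuexexawu].
/suutekoefika/: /t/ is a voiceless stop between vowels /u/ and /e/, so it voices to [d]. /k/ is a voiceless stop between vowels /e/ and /o/, so it voices to [g]. /k/ is a voiceless stop between vowels /i/ and /a/, so it voices to [g]. → [suudegoefiga].
/fookeeteewerero/: /k/ is a voiceless stop between vowels /o/ and /e/, so it voices to [g]. /t/ is a voiceless stop between vowels /e/ and /e/, so it voices to [d]. → [foogeedeewerero].
/laekelewxoufrotij/: /k/ is a voiceless stop between vowels /e/ and /e/, so it voices to [g]. /t/ is a voiceless stop between vowels /o/ and /i/, so it voices to [d]. → [laegelewxoufrodij].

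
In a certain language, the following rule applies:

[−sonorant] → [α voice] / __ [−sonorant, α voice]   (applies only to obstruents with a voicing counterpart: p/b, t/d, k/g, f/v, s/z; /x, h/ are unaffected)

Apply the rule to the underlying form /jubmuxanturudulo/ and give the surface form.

No segment of /jubmuxanturudulo/ meets the structural description of the rule, so the form surfaces unchanged.

jubmuxanturudulo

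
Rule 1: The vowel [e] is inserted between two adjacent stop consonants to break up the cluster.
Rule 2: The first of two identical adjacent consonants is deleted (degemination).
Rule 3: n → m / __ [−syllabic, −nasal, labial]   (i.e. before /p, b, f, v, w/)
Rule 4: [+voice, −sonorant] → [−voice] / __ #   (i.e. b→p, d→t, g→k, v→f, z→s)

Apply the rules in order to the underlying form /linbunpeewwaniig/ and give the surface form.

Rule 1 (stop-cluster e-epenthesis): no segment meets the environment; /linbunpeewwaniig/ is unchanged.
Rule 2 (degemination): /ww/ is a geminate; the first /w/ deletes. /linbunpeewwaniig/ → linbunpeewaniig.
Rule 3 (nasal place assimilation): /n/ precedes the labial consonant /b/, so it assimilates in place to [m]. /n/ precedes the labial consonant /p/, so it assimilates in place to [m]. /linbunpeewaniig/ → limbumpeewaniig.
Rule 4 (final devoicing): /g/ is a voiced obstruent in word-final position, so it devoices to [k]. /limbumpeewaniig/ → limbumpeewaniik.

limbumpeewaniik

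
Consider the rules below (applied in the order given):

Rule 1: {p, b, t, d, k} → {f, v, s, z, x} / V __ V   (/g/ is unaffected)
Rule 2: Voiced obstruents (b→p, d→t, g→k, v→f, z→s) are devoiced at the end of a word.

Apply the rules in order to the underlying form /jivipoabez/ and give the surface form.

Rule 1 (intervocalic spirantization): /p/ is a stop between vowels /i/ and /o/, so it spirantizes to the fricative [f]. /b/ is a stop between vowels /a/ and /e/, so it spirantizes to the fricative [v]. /jivipoabez/ → jivifoavez.
Rule 2 (final devoicing): /z/ is a voiced obstruent in word-final position, so it devoices to [s]. /jivifoavez/ → jivifoaves.

jivifoaves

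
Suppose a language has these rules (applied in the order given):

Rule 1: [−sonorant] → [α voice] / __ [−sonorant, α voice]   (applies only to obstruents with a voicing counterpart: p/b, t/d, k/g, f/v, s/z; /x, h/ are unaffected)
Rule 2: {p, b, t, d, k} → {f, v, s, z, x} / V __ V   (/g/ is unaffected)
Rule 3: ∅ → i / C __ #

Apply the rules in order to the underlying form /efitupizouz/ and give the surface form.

efisufizouzi

Rule 1 (regressive voicing assimilation): no segment meets the environment; /efitupizouz/ is unchanged.
Rule 2 (intervocalic spirantization): /t/ is a stop between vowels /i/ and /u/, so it spirantizes to the fricative [s]. /p/ is a stop between vowels /u/ and /i/, so it spirantizes to the fricative [f]. /efitupizouz/ → efisufizouz.
Rule 3 (final i-epenthesis): the form ends in the consonant /z/, so [i] is inserted word-finally. /efisufizouz/ → efisufizouzi.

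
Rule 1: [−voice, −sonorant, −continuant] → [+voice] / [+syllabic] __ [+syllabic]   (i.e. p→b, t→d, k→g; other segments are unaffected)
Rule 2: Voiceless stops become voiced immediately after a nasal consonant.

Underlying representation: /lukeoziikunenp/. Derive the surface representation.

lugeoziigunenb

Rule 1 (intervocalic voicing): /k/ is a voiceless stop between vowels /u/ and /e/, so it voices to [g]. /k/ is a voiceless stop between vowels /i/ and /u/, so it voices to [g]. /lukeoziikunenp/ → lugeoziigunenp.
Rule 2 (post-nasal voicing): /p/ is a voiceless stop immediately after the nasal /n/, so it voices to [b]. /lugeoziigunenp/ → lugeoziigunenb.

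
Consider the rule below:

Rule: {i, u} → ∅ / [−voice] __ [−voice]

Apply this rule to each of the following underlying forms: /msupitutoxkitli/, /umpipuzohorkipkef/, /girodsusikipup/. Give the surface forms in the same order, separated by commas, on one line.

mspttoxktli, umppuzohorkpkef, girodsskpp

/msupitutoxkitli/: /u/ is a high vowel flanked by voiceless consonants /s/ and /p/, so it deletes. /i/ is a high vowel flanked by voiceless consonants /p/ and /t/, so it deletes. /u/ is a high vowel flanked by voiceless consonants /t/ and /t/, so it deletes. /i/ is a high vowel flanked by voiceless consonants /k/ and /t/, so it deletes. → [mspttoxktli].
/umpipuzohorkipkef/: /i/ is a high vowel flanked by voiceless consonants /p/ and /p/, so it deletes. /i/ is a high vowel flanked by voiceless consonants /k/ and /p/, so it deletes. → [umppuzohorkpkef].
/girodsusikipup/: /u/ is a high vowel flanked by voiceless consonants /s/ and /s/, so it deletes. /i/ is a high vowel flanked by voiceless consonants /s/ and /k/, so it deletes. /i/ is a high vowel flanked by voiceless consonants /k/ and /p/, so it deletes. /u/ is a high vowel flanked by voiceless consonants /p/ and /p/, so it deletes. → [girodsskpp].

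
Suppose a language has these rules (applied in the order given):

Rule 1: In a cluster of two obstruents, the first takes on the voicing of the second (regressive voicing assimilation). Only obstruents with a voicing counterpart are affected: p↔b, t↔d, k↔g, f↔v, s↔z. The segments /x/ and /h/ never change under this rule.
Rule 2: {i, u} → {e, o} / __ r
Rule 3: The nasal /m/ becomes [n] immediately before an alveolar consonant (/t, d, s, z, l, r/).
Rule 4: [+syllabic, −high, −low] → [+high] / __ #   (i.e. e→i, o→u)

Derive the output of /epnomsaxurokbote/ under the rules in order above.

epnonsaxorogboti

Rule 1 (regressive voicing assimilation): /k/ precedes the voiced obstruent /b/, so it voices to [g] by assimilation. /epnomsaxurokbote/ → epnomsaxurogbote.
Rule 2 (pre-rhotic lowering): /u/ is a high vowel immediately before /r/, so it lowers to [o]. /epnomsaxurogbote/ → epnomsaxorogbote.
Rule 3 (nasal place assimilation): /m/ precedes the alveolar consonant /s/, so it assimilates in place to [n]. /epnomsaxorogbote/ → epnonsaxorogbote.
Rule 4 (final vowel raising): /e/ is a mid vowel in word-final position, so it raises to [i]. /epnonsaxorogbote/ → epnonsaxorogboti.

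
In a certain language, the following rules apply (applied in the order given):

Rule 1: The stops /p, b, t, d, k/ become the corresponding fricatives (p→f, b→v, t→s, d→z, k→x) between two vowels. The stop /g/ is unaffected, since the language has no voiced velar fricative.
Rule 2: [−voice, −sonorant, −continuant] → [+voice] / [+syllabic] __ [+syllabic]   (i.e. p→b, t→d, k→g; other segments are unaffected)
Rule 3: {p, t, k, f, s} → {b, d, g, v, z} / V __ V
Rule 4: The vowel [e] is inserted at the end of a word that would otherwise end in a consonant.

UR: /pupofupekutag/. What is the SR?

Rule 1 (intervocalic spirantization): /p/ is a stop between vowels /u/ and /o/, so it spirantizes to the fricative [f]. /p/ is a stop between vowels /u/ and /e/, so it spirantizes to the fricative [f]. /k/ is a stop between vowels /e/ and /u/, so it spirantizes to the fricative [x]. /t/ is a stop between vowels /u/ and /a/, so it spirantizes to the fricative [s]. /pupofupekutag/ → pufofufexusag.
Rule 2 (intervocalic voicing): no segment meets the environment; /pufofufexusag/ is unchanged.
Rule 3 (intervocalic voicing): /f/ is a voiceless obstruent between vowels /u/ and /o/, so it voices to [v]. /f/ is a voiceless obstruent between vowels /o/ and /u/, so it voices to [v]. /f/ is a voiceless obstruent between vowels /u/ and /e/, so it voices to [v]. /s/ is a voiceless obstruent between vowels /u/ and /a/, so it voices to [z]. /pufofufexusag/ → puvovuvexuzag.
Rule 4 (final e-epenthesis): the form ends in the consonant /g/, so [e] is inserted word-finally. /puvovuvexuzag/ → puvovuvexuzage.

puvovuvexuzage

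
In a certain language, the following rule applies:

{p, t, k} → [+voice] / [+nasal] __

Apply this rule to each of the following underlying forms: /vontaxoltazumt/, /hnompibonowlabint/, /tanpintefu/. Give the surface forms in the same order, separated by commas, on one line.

/vontaxoltazumt/: /t/ is a voiceless stop immediately after the nasal /n/, so it voices to [d]. /t/ is a voiceless stop immediately after the nasal /m/, so it voices to [d]. → [vondaxoltazumd].
/hnompibonowlabint/: /p/ is a voiceless stop immediately after the nasal /m/, so it voices to [b]. /t/ is a voiceless stop immediately after the nasal /n/, so it voices to [d]. → [hnombibonowlabind].
/tanpintefu/: /p/ is a voiceless stop immediately after the nasal /n/, so it voices to [b]. /t/ is a voiceless stop immediately after the nasal /n/, so it voices to [d]. → [tanbindefu].

vondaxoltazumd, hnombibonowlabind, tanbindefu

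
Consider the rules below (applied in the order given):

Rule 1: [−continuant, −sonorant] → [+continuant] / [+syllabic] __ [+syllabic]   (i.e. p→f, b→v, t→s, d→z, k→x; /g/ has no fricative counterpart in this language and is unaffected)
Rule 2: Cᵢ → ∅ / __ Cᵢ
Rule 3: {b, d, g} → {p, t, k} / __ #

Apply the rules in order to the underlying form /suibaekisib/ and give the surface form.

Rule 1 (intervocalic spirantization): /b/ is a stop between vowels /i/ and /a/, so it spirantizes to the fricative [v]. /k/ is a stop between vowels /e/ and /i/, so it spirantizes to the fricative [x]. /suibaekisib/ → suivaexisib.
Rule 2 (degemination): no segment meets the environment; /suivaexisib/ is unchanged.
Rule 3 (final devoicing): /b/ is a voiced stop in word-final position, so it devoices to [p]. /suivaexisib/ → suivaexisip.

suivaexisip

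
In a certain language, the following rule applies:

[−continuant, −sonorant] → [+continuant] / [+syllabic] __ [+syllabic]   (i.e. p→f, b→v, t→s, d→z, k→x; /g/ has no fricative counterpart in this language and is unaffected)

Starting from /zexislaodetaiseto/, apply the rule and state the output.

/d/ is a stop between vowels /o/ and /e/, so it spirantizes to the fricative [z].
/t/ is a stop between vowels /e/ and /a/, so it spirantizes to the fricative [s].
/t/ is a stop between vowels /e/ and /o/, so it spirantizes to the fricative [s].
Surface form: [zexislaozesaiseso].

zexislaozesaiseso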